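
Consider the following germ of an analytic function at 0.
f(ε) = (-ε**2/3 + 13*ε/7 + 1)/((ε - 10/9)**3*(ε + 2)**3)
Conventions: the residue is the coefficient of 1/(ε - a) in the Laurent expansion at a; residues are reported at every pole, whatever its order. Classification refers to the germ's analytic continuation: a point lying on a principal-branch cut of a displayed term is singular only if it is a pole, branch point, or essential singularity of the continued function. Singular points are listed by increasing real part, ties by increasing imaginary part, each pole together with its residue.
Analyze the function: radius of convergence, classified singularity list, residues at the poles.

Denominator factor (ε - 10/9)^3: pole of order 3 at 10/9, modulus 10/9.
Denominator factor (ε + 2)^3: pole of order 3 at -2, modulus 2.
The radius of convergence is the smallest modulus among the singular points: 10/9.
At the order-3 pole -2 set g(ε) = (ε - (-2))^3*f(ε) = (-ε**2/3 + 13*ε/7 + 1)/(ε - 10/9)**3.
Order-3 pole: residue = g''(a)/2; g''(-2) = -468261/30118144, so the residue is -468261/60236288.
At the order-3 pole 10/9 set g(ε) = (ε - (10/9))^3*f(ε) = (-ε**2/3 + 13*ε/7 + 1)/(ε + 2)**3.
Order-3 pole: residue = g''(a)/2; g''(10/9) = 468261/30118144, so the residue is 468261/60236288.
List the singular points by increasing real part (a conjugate pair: the negative imaginary part first).

Radius of convergence at 0: 10/9.
At -2: a pole of order 3; residue -468261/60236288.
At 10/9: a pole of order 3; residue 468261/60236288.


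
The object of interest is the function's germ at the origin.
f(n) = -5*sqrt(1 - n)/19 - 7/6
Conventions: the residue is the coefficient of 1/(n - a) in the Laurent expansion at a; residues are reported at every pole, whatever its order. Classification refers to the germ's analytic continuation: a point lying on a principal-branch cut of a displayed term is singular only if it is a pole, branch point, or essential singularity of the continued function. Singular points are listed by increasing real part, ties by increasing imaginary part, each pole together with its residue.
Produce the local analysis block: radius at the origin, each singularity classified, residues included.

Radius of convergence at 0: 1.
At 1: an algebraic (square-root) branch point.

Branch term (-5/19)*sqrt(1 - n/(1)): its argument vanishes at n = 1, a square-root branch point, modulus 1.
The radius of convergence is the smallest modulus among the singular points: 1.


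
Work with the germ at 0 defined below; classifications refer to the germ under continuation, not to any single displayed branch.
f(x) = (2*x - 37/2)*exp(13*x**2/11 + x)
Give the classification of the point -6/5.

The point is a regular point.

There is no denominator, hence no pole anywhere.
The factor exp(13*x**2/11 + x) is entire.
So the germ continues analytically to -6/5.


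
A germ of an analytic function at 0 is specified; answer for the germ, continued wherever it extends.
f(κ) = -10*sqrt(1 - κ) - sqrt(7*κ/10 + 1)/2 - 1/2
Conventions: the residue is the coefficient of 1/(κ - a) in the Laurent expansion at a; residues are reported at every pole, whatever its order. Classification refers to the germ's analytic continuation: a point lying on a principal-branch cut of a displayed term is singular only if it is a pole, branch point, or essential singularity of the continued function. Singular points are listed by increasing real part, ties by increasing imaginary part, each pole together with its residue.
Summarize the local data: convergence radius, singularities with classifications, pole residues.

Branch term (-10)*sqrt(1 - κ/(1)): its argument vanishes at κ = 1, a square-root branch point, modulus 1.
Branch term (-1/2)*sqrt(1 - κ/(-10/7)): its argument vanishes at κ = -10/7, a square-root branch point, modulus 10/7.
The radius of convergence is the smallest modulus among the singular points: 1.
List the singular points by increasing real part (a conjugate pair: the negative imaginary part first).

Radius of convergence at 0: 1.
At -10/7: an algebraic (square-root) branch point.
At 1: an algebraic (square-root) branch point.


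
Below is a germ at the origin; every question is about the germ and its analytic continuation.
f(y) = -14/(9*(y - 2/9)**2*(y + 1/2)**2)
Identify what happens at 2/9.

The denominator factor y - 2/9 vanishes at 2/9 and appears to the power 2; the numerator there equals -14/9, nonzero, and no other factor vanishes.
Hence a pole whose order is the multiplicity, 2.

The point is a pole of order 2.


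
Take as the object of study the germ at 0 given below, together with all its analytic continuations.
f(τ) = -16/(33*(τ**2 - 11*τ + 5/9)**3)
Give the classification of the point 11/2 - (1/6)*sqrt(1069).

The denominator factor τ**2 - 11*τ + 5/9 vanishes at 11/2 - (1/6)*sqrt(1069) and appears to the power 3; the numerator there equals -16/33, nonzero, and no other factor vanishes.
Hence a pole whose order is the multiplicity, 3.

The point is a pole of order 3.


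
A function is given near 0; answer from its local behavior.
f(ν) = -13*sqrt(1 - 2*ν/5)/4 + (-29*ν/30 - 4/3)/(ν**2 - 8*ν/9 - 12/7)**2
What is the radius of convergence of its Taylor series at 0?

Denominator factor (ν**2 - 8*ν/9 - 12/7)^2: discriminant 4336/567, real irrational roots 4/9 + (2/63)*sqrt(1897) and 4/9 - (2/63)*sqrt(1897); poles of order 2, moduli 4/9 + (2/63)*sqrt(1897) and -4/9 + (2/63)*sqrt(1897).
Branch term (-13/4)*sqrt(1 - ν/(5/2)): its argument vanishes at ν = 5/2, a square-root branch point, modulus 5/2.
The radius of convergence is the smallest modulus among the singular points: -4/9 + (2/63)*sqrt(1897).

The radius of convergence is -4/9 + (2/63)*sqrt(1897).


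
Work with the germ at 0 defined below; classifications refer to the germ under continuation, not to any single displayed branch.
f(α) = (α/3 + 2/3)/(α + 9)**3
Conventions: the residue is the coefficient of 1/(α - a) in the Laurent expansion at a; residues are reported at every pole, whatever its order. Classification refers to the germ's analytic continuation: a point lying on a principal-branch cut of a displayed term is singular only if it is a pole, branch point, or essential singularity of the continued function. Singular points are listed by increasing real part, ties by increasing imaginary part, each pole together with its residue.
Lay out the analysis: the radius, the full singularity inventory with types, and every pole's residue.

Denominator factor (α + 9)^3: pole of order 3 at -9, modulus 9.
The radius of convergence is the smallest modulus among the singular points: 9.
At the order-3 pole -9 set g(α) = (α - (-9))^3*f(α) = α/3 + 2/3.
Order-3 pole: residue = g''(a)/2; g''(-9) = 0, so the residue is 0.

Radius of convergence at 0: 9.
At -9: a pole of order 3; residue 0.


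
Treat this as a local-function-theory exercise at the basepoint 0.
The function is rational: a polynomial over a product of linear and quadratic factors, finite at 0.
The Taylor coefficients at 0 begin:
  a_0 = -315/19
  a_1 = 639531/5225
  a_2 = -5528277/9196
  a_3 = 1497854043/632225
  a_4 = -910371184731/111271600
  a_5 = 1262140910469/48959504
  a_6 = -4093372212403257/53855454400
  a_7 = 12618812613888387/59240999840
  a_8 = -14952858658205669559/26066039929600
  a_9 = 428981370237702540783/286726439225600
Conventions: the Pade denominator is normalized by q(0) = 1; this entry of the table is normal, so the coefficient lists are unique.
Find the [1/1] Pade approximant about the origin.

The Pade approximant has numerator coefficients [-315/19, 60846673941/1485133100]; denominator coefficients [1, 15356325/3126596].

Taylor coefficients needed (read off): a_0 = -315/19, a_1 = 639531/5225, a_2 = -5528277/9196.
Write the denominator as Q(ε) = 1 + q1*ε. Requiring Q*f - P = O(ε^3) with deg P <= 1 kills the coefficients of ε^2..ε^2 in Q*f:
  ε^2: a_2 + q1*a_1 = 0, i.e. -5528277/9196 + (639531/5225)*q1 = 0.
Solving this linear system: q1 = 15356325/3126596.
The numerator is Q*f truncated at degree 1: P0 = a_0 = -315/19; P1 = a_1 + q1*a_0 = 60846673941/1485133100.


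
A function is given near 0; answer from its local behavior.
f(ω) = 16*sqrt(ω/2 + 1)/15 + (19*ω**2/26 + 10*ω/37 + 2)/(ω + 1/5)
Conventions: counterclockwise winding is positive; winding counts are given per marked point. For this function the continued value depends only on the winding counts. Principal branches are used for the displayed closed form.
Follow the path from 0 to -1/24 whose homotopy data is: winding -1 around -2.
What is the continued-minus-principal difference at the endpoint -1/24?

The rational part is single-valued and drops out of the difference; each branch term changes only by its own monodromy.
(16/15)*sqrt(1 - ω/(-2)): winding -1 is odd, the square root flips sign, contributing -2*(16/15)*sqrt(1 - (-1/24)/(-2)) = -2*(16/15)*sqrt(47/48) = -(8/45)*sqrt(141).
Summing the contributions at ω = -1/24 gives -(8/45)*sqrt(141).

Continued minus principal equals -(8/45)*sqrt(141).


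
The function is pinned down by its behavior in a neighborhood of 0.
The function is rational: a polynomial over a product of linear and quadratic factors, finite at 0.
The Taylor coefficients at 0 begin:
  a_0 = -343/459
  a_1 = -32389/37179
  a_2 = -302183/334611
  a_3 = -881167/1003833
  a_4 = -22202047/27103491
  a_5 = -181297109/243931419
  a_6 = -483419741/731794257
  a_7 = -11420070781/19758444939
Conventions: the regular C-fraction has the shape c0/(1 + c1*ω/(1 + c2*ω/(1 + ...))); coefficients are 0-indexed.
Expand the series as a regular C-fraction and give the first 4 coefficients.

Taylor coefficients (read off): a_0 = -343/459, a_1 = -32389/37179, a_2 = -302183/334611, a_3 = -881167/1003833.
c0 = a_0 = -343/459. Peel one level at a time: if S = 1 + c*ω/S' with S'(0) = 1, then c is the ω-coefficient of S and S' = c*ω/(S - 1).
S_1 = c0/f = 1 + (-661/567)*ω + (48400/321489)*ω^2 + ...; c1 = -661/567.
S_2 = c1*ω/(S_1 - 1) = 1 + (48400/374787)*ω + (2371600/35390601)*ω^2 + ...; c2 = 48400/374787.
S_3 = c2*ω/(S_2 - 1) = 1 + (-343/661)*ω + ...; c3 = -343/661.

The regular C-fraction coefficients are [-343/459, -661/567, 48400/374787, -343/661].


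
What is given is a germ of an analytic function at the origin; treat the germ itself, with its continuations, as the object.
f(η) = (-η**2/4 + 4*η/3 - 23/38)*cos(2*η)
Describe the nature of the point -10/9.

The point is a regular point.

There is no denominator, hence no pole anywhere.
The factor cos(2*η) is entire.
So the germ continues analytically to -10/9.


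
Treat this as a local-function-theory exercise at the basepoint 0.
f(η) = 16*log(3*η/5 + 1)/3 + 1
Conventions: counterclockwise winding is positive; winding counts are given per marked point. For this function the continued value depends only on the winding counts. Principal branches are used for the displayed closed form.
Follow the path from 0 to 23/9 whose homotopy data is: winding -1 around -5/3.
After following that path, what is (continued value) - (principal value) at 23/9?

Continued minus principal equals -(32/3)*pi*i.

The rational part is single-valued and drops out of the difference; each branch term changes only by its own monodromy.
(16/3)*log(1 - η/(-5/3)): each positive loop around -5/3 adds 2*pi*i to the log, so winding -1 contributes (16/3)*(-1)*2*pi*i = -(32/3)*pi*i.
Summing the contributions at η = 23/9 gives -(32/3)*pi*i.


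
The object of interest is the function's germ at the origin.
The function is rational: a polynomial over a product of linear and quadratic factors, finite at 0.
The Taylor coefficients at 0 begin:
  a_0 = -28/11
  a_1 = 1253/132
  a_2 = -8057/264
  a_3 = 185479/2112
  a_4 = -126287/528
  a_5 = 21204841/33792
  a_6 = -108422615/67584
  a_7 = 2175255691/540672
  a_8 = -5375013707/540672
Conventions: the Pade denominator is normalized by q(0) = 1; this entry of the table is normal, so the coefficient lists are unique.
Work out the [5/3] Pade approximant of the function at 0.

The Pade approximant has numerator coefficients [-28/11, -246110771627/593240090916, -22679338948/148310022729, -7944425972/148310022729, -2485407008/148310022729, -710116288/148310022729]; denominator coefficients [1, 34984508287/8988486226, 185878734137/71907889808, -22499448505/8988486226].

Taylor coefficients needed (read off): a_0 = -28/11, a_1 = 1253/132, a_2 = -8057/264, a_3 = 185479/2112, a_4 = -126287/528, a_5 = 21204841/33792, a_6 = -108422615/67584, a_7 = 2175255691/540672, a_8 = -5375013707/540672.
Write the denominator as Q(κ) = 1 + q1*κ + q2*κ^2 + q3*κ^3. Requiring Q*f - P = O(κ^9) with deg P <= 5 kills the coefficients of κ^6..κ^8 in Q*f:
  κ^6: a_6 + q1*a_5 + q2*a_4 + q3*a_3 = 0, i.e. -108422615/67584 + (21204841/33792)*q1 + (-126287/528)*q2 + (185479/2112)*q3 = 0.
  κ^7: a_7 + q1*a_6 + q2*a_5 + q3*a_4 = 0, i.e. 2175255691/540672 + (-108422615/67584)*q1 + (21204841/33792)*q2 + (-126287/528)*q3 = 0.
  κ^8: a_8 + q1*a_7 + q2*a_6 + q3*a_5 = 0, i.e. -5375013707/540672 + (2175255691/540672)*q1 + (-108422615/67584)*q2 + (21204841/33792)*q3 = 0.
Solving this linear system: q1 = 34984508287/8988486226, q2 = 185878734137/71907889808, q3 = -22499448505/8988486226.
The numerator is Q*f truncated at degree 5: P0 = a_0 = -28/11; P1 = a_1 + q1*a_0 = -246110771627/593240090916; P2 = a_2 + q1*a_1 + q2*a_0 = -22679338948/148310022729; P3 = a_3 + q1*a_2 + q2*a_1 + q3*a_0 = -7944425972/148310022729; P4 = a_4 + q1*a_3 + q2*a_2 + q3*a_1 = -2485407008/148310022729; P5 = a_5 + q1*a_4 + q2*a_3 + q3*a_2 = -710116288/148310022729.


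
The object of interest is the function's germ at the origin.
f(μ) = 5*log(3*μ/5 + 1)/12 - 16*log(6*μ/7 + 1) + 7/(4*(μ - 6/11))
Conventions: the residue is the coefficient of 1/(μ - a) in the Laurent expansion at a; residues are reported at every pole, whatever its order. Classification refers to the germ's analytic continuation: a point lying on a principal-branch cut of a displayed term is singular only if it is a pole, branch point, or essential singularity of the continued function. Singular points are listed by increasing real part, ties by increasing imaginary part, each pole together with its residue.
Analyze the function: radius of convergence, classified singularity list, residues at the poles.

Denominator factor (μ - 6/11): pole of order 1 at 6/11, modulus 6/11.
Branch term (-16)*log(1 - μ/(-7/6)): its argument vanishes at μ = -7/6, a logarithmic branch point, modulus 7/6.
Branch term (5/12)*log(1 - μ/(-5/3)): its argument vanishes at μ = -5/3, a logarithmic branch point, modulus 5/3.
The radius of convergence is the smallest modulus among the singular points: 6/11.
The branch terms are analytic at 6/11 and contribute nothing to the residue; only the rational part matters.
At the order-1 pole 6/11 set g(μ) = (μ - (6/11))*(rational part) = 7/4.
Simple pole: residue = g(a) at a = 6/11, which is 7/4.
List the singular points by increasing real part (a conjugate pair: the negative imaginary part first).

Radius of convergence at 0: 6/11.
At -5/3: a logarithmic branch point.
At -7/6: a logarithmic branch point.
At 6/11: a pole of order 1; residue 7/4.


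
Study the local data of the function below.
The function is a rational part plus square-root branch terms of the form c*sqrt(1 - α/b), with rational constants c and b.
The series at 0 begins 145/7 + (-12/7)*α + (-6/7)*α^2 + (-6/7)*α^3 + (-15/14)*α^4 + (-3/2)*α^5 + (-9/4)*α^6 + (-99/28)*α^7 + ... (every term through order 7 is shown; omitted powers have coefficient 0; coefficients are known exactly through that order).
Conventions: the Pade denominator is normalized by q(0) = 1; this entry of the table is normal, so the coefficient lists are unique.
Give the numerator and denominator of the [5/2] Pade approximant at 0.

Taylor coefficients needed (read off): a_0 = 145/7, a_1 = -12/7, a_2 = -6/7, a_3 = -6/7, a_4 = -15/14, a_5 = -3/2, a_6 = -9/4, a_7 = -99/28.
Write the denominator as Q(α) = 1 + q1*α + q2*α^2. Requiring Q*f - P = O(α^8) with deg P <= 5 kills the coefficients of α^6..α^7 in Q*f:
  α^6: a_6 + q1*a_5 + q2*a_4 = 0, i.e. -9/4 + (-3/2)*q1 + (-15/14)*q2 = 0.
  α^7: a_7 + q1*a_6 + q2*a_5 = 0, i.e. -99/28 + (-9/4)*q1 + (-3/2)*q2 = 0.
Solving this linear system: q1 = -18/7, q2 = 3/2.
The numerator is Q*f truncated at degree 5: P0 = a_0 = 145/7; P1 = a_1 + q1*a_0 = -2694/49; P2 = a_2 + q1*a_1 + q2*a_0 = 3393/98; P3 = a_3 + q1*a_2 + q2*a_1 = -60/49; P4 = a_4 + q1*a_3 + q2*a_2 = -15/98; P5 = a_5 + q1*a_4 + q2*a_3 = -3/98.

The Pade approximant has numerator coefficients [145/7, -2694/49, 3393/98, -60/49, -15/98, -3/98]; denominator coefficients [1, -18/7, 3/2].


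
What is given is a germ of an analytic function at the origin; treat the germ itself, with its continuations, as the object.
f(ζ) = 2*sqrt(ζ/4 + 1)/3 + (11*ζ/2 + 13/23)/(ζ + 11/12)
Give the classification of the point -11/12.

The point is a pole of order 1.

The denominator factor ζ + 11/12 vanishes at -11/12 and appears to the power 1; the numerator there equals -2471/552, nonzero, and no other factor vanishes.
The branch terms are analytic at this point.
Hence a pole whose order is the multiplicity, 1.


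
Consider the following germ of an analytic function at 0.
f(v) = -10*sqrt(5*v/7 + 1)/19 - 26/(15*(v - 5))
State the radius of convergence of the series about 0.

Denominator factor (v - 5): pole of order 1 at 5, modulus 5.
Branch term (-10/19)*sqrt(1 - v/(-7/5)): its argument vanishes at v = -7/5, a square-root branch point, modulus 7/5.
The radius of convergence is the smallest modulus among the singular points: 7/5.

The radius of convergence is 7/5.


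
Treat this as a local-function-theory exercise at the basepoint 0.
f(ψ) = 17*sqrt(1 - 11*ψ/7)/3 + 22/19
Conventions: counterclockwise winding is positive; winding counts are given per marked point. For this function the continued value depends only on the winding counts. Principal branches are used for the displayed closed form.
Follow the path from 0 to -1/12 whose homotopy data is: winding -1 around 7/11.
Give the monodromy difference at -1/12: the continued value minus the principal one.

The rational part is single-valued and drops out of the difference; each branch term changes only by its own monodromy.
(17/3)*sqrt(1 - ψ/(7/11)): winding -1 is odd, the square root flips sign, contributing -2*(17/3)*sqrt(1 - (-1/12)/(7/11)) = -2*(17/3)*sqrt(95/84) = -(17/63)*sqrt(1995).
Summing the contributions at ψ = -1/12 gives -(17/63)*sqrt(1995).

Continued minus principal equals -(17/63)*sqrt(1995).


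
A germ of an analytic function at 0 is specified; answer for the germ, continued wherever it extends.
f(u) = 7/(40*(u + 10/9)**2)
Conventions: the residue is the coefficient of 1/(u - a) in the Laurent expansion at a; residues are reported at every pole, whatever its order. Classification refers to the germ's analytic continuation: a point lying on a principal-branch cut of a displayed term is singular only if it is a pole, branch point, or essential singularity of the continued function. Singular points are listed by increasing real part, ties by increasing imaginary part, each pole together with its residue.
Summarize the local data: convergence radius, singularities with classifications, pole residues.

Denominator factor (u + 10/9)^2: pole of order 2 at -10/9, modulus 10/9.
The radius of convergence is the smallest modulus among the singular points: 10/9.
At the order-2 pole -10/9 set g(u) = (u - (-10/9))^2*f(u) = 7/40.
Order-2 pole: residue = g'(a); g'(-10/9) = 0, so the residue is 0.

Radius of convergence at 0: 10/9.
At -10/9: a pole of order 2; residue 0.


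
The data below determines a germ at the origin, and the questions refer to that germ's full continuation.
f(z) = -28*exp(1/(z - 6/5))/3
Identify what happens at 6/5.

The exponent 1/(z - (6/5)) has a pole at 6/5, so exp(1/(z - (6/5))) takes every nonzero value near it: an essential singularity (not a pole of any order).

The point is an essential singularity.


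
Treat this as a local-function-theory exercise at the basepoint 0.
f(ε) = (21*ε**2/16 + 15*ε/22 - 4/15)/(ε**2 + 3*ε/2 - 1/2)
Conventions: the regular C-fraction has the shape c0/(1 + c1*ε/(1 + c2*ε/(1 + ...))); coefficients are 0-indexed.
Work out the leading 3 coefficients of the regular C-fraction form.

The regular C-fraction coefficients are [8/15, -39/88, 3463/858].

Taylor coefficients (expand at 0): a_0 = 8/15, a_1 = 13/55, a_2 = -1121/1320.
c0 = a_0 = 8/15. Peel one level at a time: if S = 1 + c*ε/S' with S'(0) = 1, then c is the ε-coefficient of S and S' = c*ε/(S - 1).
S_1 = c0/f = 1 + (-39/88)*ε + (3463/1936)*ε^2 + ...; c1 = -39/88.
S_2 = c1*ε/(S_1 - 1) = 1 + (3463/858)*ε + ...; c2 = 3463/858.


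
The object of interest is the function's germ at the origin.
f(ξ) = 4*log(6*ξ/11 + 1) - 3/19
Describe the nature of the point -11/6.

The point is a logarithmic branch point.

The term (4)*log(1 - ξ/(-11/6)) has argument 1 - -11/6/(-11/6) = 0 at -11/6: a logarithmic (infinitely-sheeted) branch point; the remaining terms are analytic or single-valued there.


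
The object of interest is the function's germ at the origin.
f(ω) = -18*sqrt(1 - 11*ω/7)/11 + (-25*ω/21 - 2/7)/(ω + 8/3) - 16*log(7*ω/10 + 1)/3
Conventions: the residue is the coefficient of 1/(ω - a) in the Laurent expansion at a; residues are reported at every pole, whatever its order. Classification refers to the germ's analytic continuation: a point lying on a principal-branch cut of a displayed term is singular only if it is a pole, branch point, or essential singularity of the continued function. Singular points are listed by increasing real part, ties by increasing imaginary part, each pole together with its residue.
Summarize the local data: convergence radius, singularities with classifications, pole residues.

Radius of convergence at 0: 7/11.
At -8/3: a pole of order 1; residue 26/9.
At -10/7: a logarithmic branch point.
At 7/11: an algebraic (square-root) branch point.

Denominator factor (ω + 8/3): pole of order 1 at -8/3, modulus 8/3.
Branch term (-16/3)*log(1 - ω/(-10/7)): its argument vanishes at ω = -10/7, a logarithmic branch point, modulus 10/7.
Branch term (-18/11)*sqrt(1 - ω/(7/11)): its argument vanishes at ω = 7/11, a square-root branch point, modulus 7/11.
The radius of convergence is the smallest modulus among the singular points: 7/11.
The branch terms are analytic at -8/3 and contribute nothing to the residue; only the rational part matters.
At the order-1 pole -8/3 set g(ω) = (ω - (-8/3))*(rational part) = -25*ω/21 - 2/7.
Simple pole: residue = g(a) at a = -8/3, which is 26/9.
List the singular points by increasing real part (a conjugate pair: the negative imaginary part first).


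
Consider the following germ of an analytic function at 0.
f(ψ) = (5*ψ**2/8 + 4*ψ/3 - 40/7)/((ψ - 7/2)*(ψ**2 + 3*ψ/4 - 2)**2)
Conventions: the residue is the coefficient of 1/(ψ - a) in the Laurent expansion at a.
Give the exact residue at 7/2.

At the order-1 pole 7/2 set g(ψ) = (ψ - (7/2))*f(ψ) = (5*ψ**2/8 + 4*ψ/3 - 40/7)/(ψ**2 + 3*ψ/4 - 2)**2.
Simple pole: residue = g(a) at a = 7/2, which is 8882/222789.

The residue is 8882/222789.


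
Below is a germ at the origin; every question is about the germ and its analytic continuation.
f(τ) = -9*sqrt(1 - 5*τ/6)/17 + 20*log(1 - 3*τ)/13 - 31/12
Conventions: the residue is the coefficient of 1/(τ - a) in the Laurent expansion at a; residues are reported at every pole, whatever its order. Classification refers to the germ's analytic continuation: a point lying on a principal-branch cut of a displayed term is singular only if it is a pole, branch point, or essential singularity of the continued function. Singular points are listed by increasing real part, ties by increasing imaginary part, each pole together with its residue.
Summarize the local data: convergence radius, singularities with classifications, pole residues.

Radius of convergence at 0: 1/3.
At 1/3: a logarithmic branch point.
At 6/5: an algebraic (square-root) branch point.

Branch term (-9/17)*sqrt(1 - τ/(6/5)): its argument vanishes at τ = 6/5, a square-root branch point, modulus 6/5.
Branch term (20/13)*log(1 - τ/(1/3)): its argument vanishes at τ = 1/3, a logarithmic branch point, modulus 1/3.
The radius of convergence is the smallest modulus among the singular points: 1/3.
List the singular points by increasing real part (a conjugate pair: the negative imaginary part first).


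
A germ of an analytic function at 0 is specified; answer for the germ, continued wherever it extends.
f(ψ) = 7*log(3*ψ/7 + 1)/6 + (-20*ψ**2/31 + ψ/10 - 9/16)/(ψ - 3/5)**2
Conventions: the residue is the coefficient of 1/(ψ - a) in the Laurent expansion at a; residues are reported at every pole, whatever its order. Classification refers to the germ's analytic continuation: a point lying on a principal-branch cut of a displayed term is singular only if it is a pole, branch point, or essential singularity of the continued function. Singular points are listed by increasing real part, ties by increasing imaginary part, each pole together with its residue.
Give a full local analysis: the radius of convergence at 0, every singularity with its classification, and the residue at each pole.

Radius of convergence at 0: 3/5.
At -7/3: a logarithmic branch point.
At 3/5: a pole of order 2; residue -209/310.

Denominator factor (ψ - 3/5)^2: pole of order 2 at 3/5, modulus 3/5.
Branch term (7/6)*log(1 - ψ/(-7/3)): its argument vanishes at ψ = -7/3, a logarithmic branch point, modulus 7/3.
The radius of convergence is the smallest modulus among the singular points: 3/5.
The branch term is analytic at 3/5 and contributes nothing to the residue; only the rational part matters.
At the order-2 pole 3/5 set g(ψ) = (ψ - (3/5))^2*(rational part) = -20*ψ**2/31 + ψ/10 - 9/16.
Order-2 pole: residue = g'(a); g'(3/5) = -209/310, so the residue is -209/310.
List the singular points by increasing real part (a conjugate pair: the negative imaginary part first).


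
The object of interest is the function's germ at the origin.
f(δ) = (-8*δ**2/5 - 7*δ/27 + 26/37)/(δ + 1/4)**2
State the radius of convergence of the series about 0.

The radius of convergence is 1/4.

Denominator factor (δ + 1/4)^2: pole of order 2 at -1/4, modulus 1/4.
The radius of convergence is the smallest modulus among the singular points: 1/4.


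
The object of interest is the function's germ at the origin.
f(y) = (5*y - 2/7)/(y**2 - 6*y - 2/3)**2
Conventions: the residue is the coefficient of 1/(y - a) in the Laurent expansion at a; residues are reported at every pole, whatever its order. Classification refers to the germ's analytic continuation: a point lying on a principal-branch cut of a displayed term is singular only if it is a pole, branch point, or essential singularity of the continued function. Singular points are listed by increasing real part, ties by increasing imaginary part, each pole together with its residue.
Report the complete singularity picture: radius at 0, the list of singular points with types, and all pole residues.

Denominator factor (y**2 - 6*y - 2/3)^2: discriminant 116/3, real irrational roots 3 + (1/3)*sqrt(87) and 3 - (1/3)*sqrt(87); poles of order 2, moduli 3 + (1/3)*sqrt(87) and -3 + (1/3)*sqrt(87).
The radius of convergence is the smallest modulus among the singular points: -3 + (1/3)*sqrt(87).
The factor y**2 - 6*y - 2/3 splits as (y - a)(y - a') with a = 3 - (1/3)*sqrt(87), a' = 3 + (1/3)*sqrt(87). At the order-2 pole a set g(y) = (y - a)^2*f(y) = [5*y - 2/7] / (y - a')^2.
Order-2 pole: residue = g'(a); g'(3 - (1/3)*sqrt(87)) = (309/23548)*sqrt(87), so the residue is (309/23548)*sqrt(87).
The factor y**2 - 6*y - 2/3 splits as (y - a)(y - a') with a = 3 + (1/3)*sqrt(87), a' = 3 - (1/3)*sqrt(87). At the order-2 pole a set g(y) = (y - a)^2*f(y) = [5*y - 2/7] / (y - a')^2.
Order-2 pole: residue = g'(a); g'(3 + (1/3)*sqrt(87)) = -(309/23548)*sqrt(87), so the residue is -(309/23548)*sqrt(87).
List the singular points by increasing real part (a conjugate pair: the negative imaginary part first).

Radius of convergence at 0: -3 + (1/3)*sqrt(87).
At 3 - (1/3)*sqrt(87): a pole of order 2; residue (309/23548)*sqrt(87).
At 3 + (1/3)*sqrt(87): a pole of order 2; residue -(309/23548)*sqrt(87).


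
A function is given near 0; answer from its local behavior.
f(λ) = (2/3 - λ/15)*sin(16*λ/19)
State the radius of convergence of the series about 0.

The radius of convergence is infinite.

The factor sin(16*λ/19) is entire and contributes no finite singular point.
The polynomial part has no poles.
No finite singular points: the Taylor series at 0 converges everywhere.


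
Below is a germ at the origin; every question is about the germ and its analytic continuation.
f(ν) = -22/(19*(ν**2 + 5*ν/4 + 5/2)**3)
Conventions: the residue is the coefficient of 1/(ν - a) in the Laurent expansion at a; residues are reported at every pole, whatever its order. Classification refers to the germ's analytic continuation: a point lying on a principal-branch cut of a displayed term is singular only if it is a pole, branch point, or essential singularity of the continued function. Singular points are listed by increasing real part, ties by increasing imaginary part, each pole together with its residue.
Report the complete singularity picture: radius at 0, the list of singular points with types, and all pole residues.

Denominator factor (ν**2 + 5*ν/4 + 5/2)^3: discriminant -135/16, complex-conjugate roots (-5/8) + ((3/8)*sqrt(15))*i and (-5/8) - ((3/8)*sqrt(15))*i; poles of order 3, moduli (1/2)*sqrt(10) and (1/2)*sqrt(10).
The radius of convergence is the smallest modulus among the singular points: (1/2)*sqrt(10).
The factor ν**2 + 5*ν/4 + 5/2 splits as (ν - a)(ν - a') with a = (-5/8) - ((3/8)*sqrt(15))*i, a' = (-5/8) + ((3/8)*sqrt(15))*i. At the order-3 pole a set g(ν) = (ν - a)^3*f(ν) = [-22/19] / (ν - a')^3.
Order-3 pole: residue = g''(a)/2; g''((-5/8) - ((3/8)*sqrt(15))*i) = -((90112/5194125)*sqrt(15))*i, so the residue is -((45056/5194125)*sqrt(15))*i.
The factor ν**2 + 5*ν/4 + 5/2 splits as (ν - a)(ν - a') with a = (-5/8) + ((3/8)*sqrt(15))*i, a' = (-5/8) - ((3/8)*sqrt(15))*i. At the order-3 pole a set g(ν) = (ν - a)^3*f(ν) = [-22/19] / (ν - a')^3.
Order-3 pole: residue = g''(a)/2; g''((-5/8) + ((3/8)*sqrt(15))*i) = ((90112/5194125)*sqrt(15))*i, so the residue is ((45056/5194125)*sqrt(15))*i.
List the singular points by increasing real part (a conjugate pair: the negative imaginary part first).

Radius of convergence at 0: (1/2)*sqrt(10).
At (-5/8) - ((3/8)*sqrt(15))*i: a pole of order 3; residue -((45056/5194125)*sqrt(15))*i.
At (-5/8) + ((3/8)*sqrt(15))*i: a pole of order 3; residue ((45056/5194125)*sqrt(15))*i.


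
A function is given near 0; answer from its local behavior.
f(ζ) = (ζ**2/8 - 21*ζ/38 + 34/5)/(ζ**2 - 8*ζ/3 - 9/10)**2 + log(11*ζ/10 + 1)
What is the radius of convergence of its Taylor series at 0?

Denominator factor (ζ**2 - 8*ζ/3 - 9/10)^2: discriminant 482/45, real irrational roots 4/3 + (1/30)*sqrt(2410) and 4/3 - (1/30)*sqrt(2410); poles of order 2, moduli 4/3 + (1/30)*sqrt(2410) and -4/3 + (1/30)*sqrt(2410).
Branch term (1)*log(1 - ζ/(-10/11)): its argument vanishes at ζ = -10/11, a logarithmic branch point, modulus 10/11.
The radius of convergence is the smallest modulus among the singular points: -4/3 + (1/30)*sqrt(2410).

The radius of convergence is -4/3 + (1/30)*sqrt(2410).


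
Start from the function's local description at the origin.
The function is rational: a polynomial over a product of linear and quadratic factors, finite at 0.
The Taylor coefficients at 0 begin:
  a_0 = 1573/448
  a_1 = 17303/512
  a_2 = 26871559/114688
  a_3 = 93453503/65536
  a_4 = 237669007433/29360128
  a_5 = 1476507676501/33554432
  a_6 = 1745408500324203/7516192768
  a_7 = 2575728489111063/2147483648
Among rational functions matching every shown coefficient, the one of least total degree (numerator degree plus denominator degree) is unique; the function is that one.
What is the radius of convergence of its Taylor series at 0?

No rational of total degree below 4 reproduces all 8 coefficients; solving the [0/4] Pade equations on them gives f(u) = 13/(7*(u**2 - 7*u/2 + 8/11)**2), whose expansion matches every shown term.
Denominator factor (u**2 - 7*u/2 + 8/11)^2: discriminant 411/44, real irrational roots 7/4 + (1/44)*sqrt(4521) and 7/4 - (1/44)*sqrt(4521); poles of order 2, moduli 7/4 + (1/44)*sqrt(4521) and 7/4 - (1/44)*sqrt(4521).
The radius of convergence is the smallest modulus among the singular points: 7/4 - (1/44)*sqrt(4521).

The radius of convergence is 7/4 - (1/44)*sqrt(4521).


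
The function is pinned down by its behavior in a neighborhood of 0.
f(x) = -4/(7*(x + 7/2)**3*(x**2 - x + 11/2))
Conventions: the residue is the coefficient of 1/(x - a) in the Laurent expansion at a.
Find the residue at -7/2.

The residue is -10944/4298875.

At the order-3 pole -7/2 set g(x) = (x - (-7/2))^3*f(x) = -4/(7*(x**2 - x + 11/2)).
Order-3 pole: residue = g''(a)/2; g''(-7/2) = -21888/4298875, so the residue is -10944/4298875.


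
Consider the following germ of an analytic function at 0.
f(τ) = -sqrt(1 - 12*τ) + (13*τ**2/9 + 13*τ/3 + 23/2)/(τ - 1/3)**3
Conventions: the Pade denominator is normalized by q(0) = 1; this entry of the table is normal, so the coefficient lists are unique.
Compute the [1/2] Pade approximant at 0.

The Pade approximant has numerator coefficients [-623/2, -2679703269/7691890]; denominator coefficients [1, -31571562/3845945, 74207604/3845945].

Taylor coefficients needed (expand at 0): a_0 = -623/2, a_1 = -5811/2, a_2 = -17841, a_3 = -90396.
Write the denominator as Q(τ) = 1 + q1*τ + q2*τ^2. Requiring Q*f - P = O(τ^4) with deg P <= 1 kills the coefficients of τ^2..τ^3 in Q*f:
  τ^2: a_2 + q1*a_1 + q2*a_0 = 0, i.e. -17841 + (-5811/2)*q1 + (-623/2)*q2 = 0.
  τ^3: a_3 + q1*a_2 + q2*a_1 = 0, i.e. -90396 + (-17841)*q1 + (-5811/2)*q2 = 0.
Solving this linear system: q1 = -31571562/3845945, q2 = 74207604/3845945.
The numerator is Q*f truncated at degree 1: P0 = a_0 = -623/2; P1 = a_1 + q1*a_0 = -2679703269/7691890.


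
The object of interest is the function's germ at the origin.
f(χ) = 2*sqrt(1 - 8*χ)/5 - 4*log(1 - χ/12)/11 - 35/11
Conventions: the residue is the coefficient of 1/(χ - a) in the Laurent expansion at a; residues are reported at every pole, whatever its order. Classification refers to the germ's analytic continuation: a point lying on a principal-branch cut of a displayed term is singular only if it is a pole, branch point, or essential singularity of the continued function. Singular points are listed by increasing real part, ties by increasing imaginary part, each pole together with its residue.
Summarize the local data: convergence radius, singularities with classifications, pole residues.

Radius of convergence at 0: 1/8.
At 1/8: an algebraic (square-root) branch point.
At 12: a logarithmic branch point.

Branch term (-4/11)*log(1 - χ/(12)): its argument vanishes at χ = 12, a logarithmic branch point, modulus 12.
Branch term (2/5)*sqrt(1 - χ/(1/8)): its argument vanishes at χ = 1/8, a square-root branch point, modulus 1/8.
The radius of convergence is the smallest modulus among the singular points: 1/8.
List the singular points by increasing real part (a conjugate pair: the negative imaginary part first).


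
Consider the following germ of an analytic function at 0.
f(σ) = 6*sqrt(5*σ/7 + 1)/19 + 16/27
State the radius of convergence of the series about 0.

Branch term (6/19)*sqrt(1 - σ/(-7/5)): its argument vanishes at σ = -7/5, a square-root branch point, modulus 7/5.
The radius of convergence is the smallest modulus among the singular points: 7/5.

The radius of convergence is 7/5.


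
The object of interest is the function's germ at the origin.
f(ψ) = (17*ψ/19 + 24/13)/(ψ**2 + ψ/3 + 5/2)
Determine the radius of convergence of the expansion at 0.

The radius of convergence is (1/2)*sqrt(10).

Denominator factor (ψ**2 + ψ/3 + 5/2): discriminant -89/9, complex-conjugate roots (-1/6) + ((1/6)*sqrt(89))*i and (-1/6) - ((1/6)*sqrt(89))*i; poles of order 1, moduli (1/2)*sqrt(10) and (1/2)*sqrt(10).
The radius of convergence is the smallest modulus among the singular points: (1/2)*sqrt(10).


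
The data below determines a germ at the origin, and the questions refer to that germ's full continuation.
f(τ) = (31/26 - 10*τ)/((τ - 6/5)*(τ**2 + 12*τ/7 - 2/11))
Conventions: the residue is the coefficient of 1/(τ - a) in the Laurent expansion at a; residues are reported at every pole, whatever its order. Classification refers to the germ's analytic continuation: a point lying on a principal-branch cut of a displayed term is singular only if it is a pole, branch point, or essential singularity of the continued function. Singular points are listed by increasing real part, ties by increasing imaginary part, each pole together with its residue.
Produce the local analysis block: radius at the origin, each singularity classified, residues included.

Denominator factor (τ - 6/5): pole of order 1 at 6/5, modulus 6/5.
Denominator factor (τ**2 + 12*τ/7 - 2/11): discriminant 1976/539, real irrational roots -6/7 + (1/77)*sqrt(5434) and -6/7 - (1/77)*sqrt(5434); poles of order 1, moduli -6/7 + (1/77)*sqrt(5434) and 6/7 + (1/77)*sqrt(5434).
The radius of convergence is the smallest modulus among the singular points: -6/7 + (1/77)*sqrt(5434).
The factor τ**2 + 12*τ/7 - 2/11 splits as (τ - a)(τ - a') with a = -6/7 - (1/77)*sqrt(5434), a' = -6/7 + (1/77)*sqrt(5434). At the order-1 pole a set g(τ) = (τ - a)*f(τ) = [(31/26 - 10*τ)/(τ - 6/5)] / (τ - a').
Simple pole: residue = g(a) at a = -6/7 - (1/77)*sqrt(5434), which is 540925/331864 + (239120/10246301)*sqrt(5434).
The factor τ**2 + 12*τ/7 - 2/11 splits as (τ - a)(τ - a') with a = -6/7 + (1/77)*sqrt(5434), a' = -6/7 - (1/77)*sqrt(5434). At the order-1 pole a set g(τ) = (τ - a)*f(τ) = [(31/26 - 10*τ)/(τ - 6/5)] / (τ - a').
Simple pole: residue = g(a) at a = -6/7 + (1/77)*sqrt(5434), which is 540925/331864 - (239120/10246301)*sqrt(5434).
At the order-1 pole 6/5 set g(τ) = (τ - (6/5))*f(τ) = (31/26 - 10*τ)/(τ**2 + 12*τ/7 - 2/11).
Simple pole: residue = g(a) at a = 6/5, which is -540925/165932.
List the singular points by increasing real part (a conjugate pair: the negative imaginary part first).

Radius of convergence at 0: -6/7 + (1/77)*sqrt(5434).
At -6/7 - (1/77)*sqrt(5434): a pole of order 1; residue 540925/331864 + (239120/10246301)*sqrt(5434).
At -6/7 + (1/77)*sqrt(5434): a pole of order 1; residue 540925/331864 - (239120/10246301)*sqrt(5434).
At 6/5: a pole of order 1; residue -540925/165932.


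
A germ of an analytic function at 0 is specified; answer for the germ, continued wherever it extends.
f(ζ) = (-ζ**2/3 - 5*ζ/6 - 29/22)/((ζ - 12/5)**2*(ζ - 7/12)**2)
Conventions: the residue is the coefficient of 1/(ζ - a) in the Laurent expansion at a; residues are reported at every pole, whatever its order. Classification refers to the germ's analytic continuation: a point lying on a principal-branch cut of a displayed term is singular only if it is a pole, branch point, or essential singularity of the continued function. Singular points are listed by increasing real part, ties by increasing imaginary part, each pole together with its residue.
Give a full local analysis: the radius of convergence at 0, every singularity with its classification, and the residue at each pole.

Radius of convergence at 0: 7/12.
At 7/12: a pole of order 2; residue -14388600/14245319.
At 12/5: a pole of order 2; residue 14388600/14245319.

Denominator factor (ζ - 7/12)^2: pole of order 2 at 7/12, modulus 7/12.
Denominator factor (ζ - 12/5)^2: pole of order 2 at 12/5, modulus 12/5.
The radius of convergence is the smallest modulus among the singular points: 7/12.
At the order-2 pole 7/12 set g(ζ) = (ζ - (7/12))^2*f(ζ) = (-ζ**2/3 - 5*ζ/6 - 29/22)/(ζ - 12/5)**2.
Order-2 pole: residue = g'(a); g'(7/12) = -14388600/14245319, so the residue is -14388600/14245319.
At the order-2 pole 12/5 set g(ζ) = (ζ - (12/5))^2*f(ζ) = (-ζ**2/3 - 5*ζ/6 - 29/22)/(ζ - 7/12)**2.
Order-2 pole: residue = g'(a); g'(12/5) = 14388600/14245319, so the residue is 14388600/14245319.
List the singular points by increasing real part (a conjugate pair: the negative imaginary part first).
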